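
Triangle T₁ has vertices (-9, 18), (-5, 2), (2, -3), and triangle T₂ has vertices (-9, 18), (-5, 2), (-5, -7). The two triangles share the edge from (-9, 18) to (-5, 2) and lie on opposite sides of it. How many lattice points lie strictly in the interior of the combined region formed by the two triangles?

59

The union is the simple quadrilateral with vertices (-9, 18), (2, -3), (-5, 2), (-5, -7) in order.
By the shoelace formula, twice the signed area is |((-9)·(-3) − 2·18) + (2·2 − (-5)·(-3)) + ((-5)·(-7) − (-5)·2) + ((-5)·18 − (-9)·(-7))| = 128, so the area is 64.
The number of boundary lattice points is Σ gcd(|Δx|,|Δy|) = gcd(11,21) + gcd(7,5) + gcd(0,9) + gcd(4,25) = 1+1+9+1 = 12.
By Pick's theorem I = A − B/2 + 1 = 64 − 12/2 + 1 = 59.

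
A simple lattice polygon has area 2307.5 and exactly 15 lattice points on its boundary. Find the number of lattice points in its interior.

From Pick's theorem, I = A − B/2 + 1 = 2307.5 − 15/2 + 1 = 2301.

2301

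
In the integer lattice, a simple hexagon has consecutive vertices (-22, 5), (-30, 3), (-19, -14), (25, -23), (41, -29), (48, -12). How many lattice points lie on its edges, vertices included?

Along each edge there are gcd(|Δx|,|Δy|)+1 lattice points, so counting each shared vertex once the boundary has gcd(8,2) + gcd(11,17) + gcd(44,9) + gcd(16,6) + gcd(7,17) + gcd(70,17) = 2+1+1+2+1+1 = 8.

8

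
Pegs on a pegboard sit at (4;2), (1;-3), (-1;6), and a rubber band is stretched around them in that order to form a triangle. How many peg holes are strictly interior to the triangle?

The shoelace formula gives twice the area as |[4·(-3) − 1·2] + [1·6 − (-1)·(-3)] + [(-1)·2 − 4·6]| = 37, so the area is 18.5.
Along each edge there are gcd(|Δx|,|Δy|)+1 lattice points, so counting each shared vertex once the boundary has gcd(3,5) + gcd(2,9) + gcd(5,4) = 1+1+1 = 3.
By Pick's theorem A = I + B/2 − 1, so I = 18.5 − 3/2 + 1 = 18.

18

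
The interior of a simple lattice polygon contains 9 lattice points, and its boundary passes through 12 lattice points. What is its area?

By Pick's theorem, A = I + B/2 − 1 = 9 + 12/2 − 1 = 14.

14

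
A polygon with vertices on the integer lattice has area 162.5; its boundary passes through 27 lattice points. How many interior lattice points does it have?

From Pick's theorem, I = A − B/2 + 1 = 162.5 − 27/2 + 1 = 150.

150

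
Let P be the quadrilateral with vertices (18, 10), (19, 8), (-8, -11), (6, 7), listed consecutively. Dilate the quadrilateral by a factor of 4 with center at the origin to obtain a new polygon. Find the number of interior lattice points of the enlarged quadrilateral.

1963

Using the shoelace formula, 2A = |(18·8 − 19·10) + (19·(-11) − (-8)·8) + ((-8)·7 − 6·(-11)) + (6·10 − 18·7)| = 247, so the area is 247/2.
The number of boundary lattice points is Σ gcd(|Δx|,|Δy|) = gcd(1,2) + gcd(27,19) + gcd(14,18) + gcd(12,3) = 1+1+2+3 = 7.
Scaling by 4 multiplies the area by 4² = 16 (so the new area is 1976) and multiplies the boundary lattice-point count by 4, giving 28.
By Pick's theorem, the interior count of the dilated polygon is 1976 − 28/2 + 1 = 1963.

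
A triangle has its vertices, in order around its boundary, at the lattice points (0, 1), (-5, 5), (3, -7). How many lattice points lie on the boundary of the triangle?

6

Along each edge there are gcd(|Δx|,|Δy|)+1 lattice points, so counting each shared vertex once the boundary has gcd(5,4) + gcd(8,12) + gcd(3,8) = 1+4+1 = 6.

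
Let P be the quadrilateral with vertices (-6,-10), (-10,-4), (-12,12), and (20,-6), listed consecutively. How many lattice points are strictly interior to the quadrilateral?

321

By the shoelace formula, twice the signed area is |[(-6)·(-4) − (-10)·(-10)] + [(-10)·12 − (-12)·(-4)] + [(-12)·(-6) − 20·12] + [20·(-10) − (-6)·(-6)]| = 648, so the area is 324.
The number of boundary lattice points is Σ gcd(|Δx|,|Δy|) = gcd(4,6) + gcd(2,16) + gcd(32,18) + gcd(26,4) = 2+2+2+2 = 8.
Pick's theorem gives I = A − B/2 + 1 = 324 − 8/2 + 1 = 321.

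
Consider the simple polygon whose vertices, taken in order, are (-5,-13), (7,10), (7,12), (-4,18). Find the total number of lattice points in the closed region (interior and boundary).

189

Using the shoelace formula, 2A = |((-5)·10 − 7·(-13)) + (7·12 − 7·10) + (7·18 − (-4)·12) + ((-4)·(-13) − (-5)·18)| = 371, so the area is 371/2.
The number of boundary lattice points is Σ gcd(|Δx|,|Δy|) = gcd(12,23) + gcd(0,2) + gcd(11,6) + gcd(1,31) = 1+2+1+1 = 5.
Pick's theorem gives I = A − B/2 + 1 = 371/2 − 5/2 + 1 = 184, so the closed region contains I + B = 184 + 5 = 189 lattice points.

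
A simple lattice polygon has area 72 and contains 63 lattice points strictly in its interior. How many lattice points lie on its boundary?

Pick's theorem gives A = I + B/2 − 1, so B = 2(A − I + 1) = 2(72 − 63 + 1) = 20.

20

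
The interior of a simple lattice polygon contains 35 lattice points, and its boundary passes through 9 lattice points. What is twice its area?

By Pick's theorem, A = I + B/2 − 1 = 35 + 9/2 − 1 = 77/2.
Hence 2A = 77.

77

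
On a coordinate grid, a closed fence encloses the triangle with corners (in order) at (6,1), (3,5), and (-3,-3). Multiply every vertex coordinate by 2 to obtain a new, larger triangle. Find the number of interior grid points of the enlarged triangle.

By the shoelace formula, twice the signed area is |[6·5 − 3·1] + [3·(-3) − (-3)·5] + [(-3)·1 − 6·(-3)]| = 48, so the area is 24.
Summing gcd(|Δx|,|Δy|) over the edges gives the boundary count: gcd(3,4) + gcd(6,8) + gcd(9,4) = 1+2+1 = 4.
Scaling by 2 multiplies the area by 2² = 4 (so the new area is 96) and multiplies the boundary lattice-point count by 2, giving 8.
By Pick's theorem, the interior count of the dilated polygon is 96 − 8/2 + 1 = 93.

93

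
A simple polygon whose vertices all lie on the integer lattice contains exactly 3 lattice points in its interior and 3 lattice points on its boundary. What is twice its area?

Pick's theorem states A = I + B/2 − 1, so A = 3 + 3/2 − 1 = 7/2.
Hence 2A = 7.

7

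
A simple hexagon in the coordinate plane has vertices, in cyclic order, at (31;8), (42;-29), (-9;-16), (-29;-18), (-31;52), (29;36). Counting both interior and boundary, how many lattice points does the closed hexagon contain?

By the shoelace formula, twice the signed area is |[31·(-29) − 42·8] + [42·(-16) − (-9)·(-29)] + [(-9)·(-18) − (-29)·(-16)] + [(-29)·52 − (-31)·(-18)] + [(-31)·36 − 29·52] + [29·8 − 31·36]| = 8044, so the area is 4022.
Along each edge there are gcd(|Δx|,|Δy|)+1 lattice points, so counting each shared vertex once the boundary has gcd(11,37) + gcd(51,13) + gcd(20,2) + gcd(2,70) + gcd(60,16) + gcd(2,28) = 1+1+2+2+4+2 = 12.
Pick's theorem gives I = A − B/2 + 1 = 4022 − 12/2 + 1 = 4017, so the closed region contains I + B = 4017 + 12 = 4029 lattice points.

4029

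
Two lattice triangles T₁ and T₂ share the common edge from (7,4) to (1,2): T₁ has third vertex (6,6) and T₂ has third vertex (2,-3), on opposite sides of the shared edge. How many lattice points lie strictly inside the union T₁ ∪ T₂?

The union is the simple quadrilateral with vertices (7,4), (6,6), (1,2), (2,-3) in order.
The shoelace formula gives twice the area as |(7·6 − 6·4) + (6·2 − 1·6) + (1·(-3) − 2·2) + (2·4 − 7·(-3))| = 46, so the area is 23.
Summing gcd(|Δx|,|Δy|) over the edges gives the boundary count: gcd(1,2) + gcd(5,4) + gcd(1,5) + gcd(5,7) = 1+1+1+1 = 4.
By Pick's theorem I = A − B/2 + 1 = 23 − 4/2 + 1 = 22.

22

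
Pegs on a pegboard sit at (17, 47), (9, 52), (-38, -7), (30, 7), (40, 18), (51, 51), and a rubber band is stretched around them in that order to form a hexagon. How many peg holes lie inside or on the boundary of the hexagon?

The shoelace formula gives twice the area as |[17·52 − 9·47] + [9·(-7) − (-38)·52] + [(-38)·7 − 30·(-7)] + [30·18 − 40·7] + [40·51 − 51·18] + [51·47 − 17·51]| = 5230, so the area is 2615.
Along each edge there are gcd(|Δx|,|Δy|)+1 lattice points, so counting each shared vertex once the boundary has gcd(8,5) + gcd(47,59) + gcd(68,14) + gcd(10,11) + gcd(11,33) + gcd(34,4) = 1+1+2+1+11+2 = 18.
Pick's theorem gives I = A − B/2 + 1 = 2615 − 18/2 + 1 = 2607, so the closed region contains I + B = 2607 + 18 = 2625 lattice points.

2625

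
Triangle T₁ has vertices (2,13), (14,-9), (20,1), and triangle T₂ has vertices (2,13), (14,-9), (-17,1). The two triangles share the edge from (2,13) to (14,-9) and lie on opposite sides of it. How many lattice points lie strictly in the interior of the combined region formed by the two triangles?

403

The union is the simple quadrilateral with vertices (2,13), (20,1), (14,-9), (-17,1) in order.
By the shoelace formula, twice the signed area is |(2·1 − 20·13) + (20·(-9) − 14·1) + (14·1 − (-17)·(-9)) + ((-17)·13 − 2·1)| = 814, so the area is 407.
Summing gcd(|Δx|,|Δy|) over the edges gives the boundary count: gcd(18,12) + gcd(6,10) + gcd(31,10) + gcd(19,12) = 6+2+1+1 = 10.
By Pick's theorem I = A − B/2 + 1 = 407 − 10/2 + 1 = 403.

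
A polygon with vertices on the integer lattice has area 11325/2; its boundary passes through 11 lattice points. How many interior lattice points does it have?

From Pick's theorem, I = A − B/2 + 1 = 11325/2 − 11/2 + 1 = 5658.

5658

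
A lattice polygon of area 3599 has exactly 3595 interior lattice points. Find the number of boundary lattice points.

10

Pick's theorem gives A = I + B/2 − 1, so B = 2(A − I + 1) = 2(3599 − 3595 + 1) = 10.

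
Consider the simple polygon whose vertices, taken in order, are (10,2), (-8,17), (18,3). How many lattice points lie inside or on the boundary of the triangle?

73

By the shoelace formula, twice the signed area is |(10·17 − (-8)·2) + ((-8)·3 − 18·17) + (18·2 − 10·3)| = 138, so the area is 69.
Along each edge there are gcd(|Δx|,|Δy|)+1 lattice points, so counting each shared vertex once the boundary has gcd(18,15) + gcd(26,14) + gcd(8,1) = 3+2+1 = 6.
Pick's theorem gives I = A − B/2 + 1 = 69 − 6/2 + 1 = 67, so the closed region contains I + B = 67 + 6 = 73 lattice points.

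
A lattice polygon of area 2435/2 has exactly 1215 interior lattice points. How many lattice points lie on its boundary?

7

Pick's theorem gives A = I + B/2 − 1, so B = 2(A − I + 1) = 2(2435/2 − 1215 + 1) = 7.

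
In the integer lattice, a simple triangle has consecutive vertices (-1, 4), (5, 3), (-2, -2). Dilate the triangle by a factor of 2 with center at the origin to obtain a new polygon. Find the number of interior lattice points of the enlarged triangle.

Using the shoelace formula, 2A = |((-1)·3 − 5·4) + (5·(-2) − (-2)·3) + ((-2)·4 − (-1)·(-2))| = 37, so the area is 37/2.
Summing gcd(|Δx|,|Δy|) over the edges gives the boundary count: gcd(6,1) + gcd(7,5) + gcd(1,6) = 1+1+1 = 3.
Scaling by 2 multiplies the area by 2² = 4 (so the new area is 74) and multiplies the boundary lattice-point count by 2, giving 6.
By Pick's theorem, the interior count of the dilated polygon is 74 − 6/2 + 1 = 72.

72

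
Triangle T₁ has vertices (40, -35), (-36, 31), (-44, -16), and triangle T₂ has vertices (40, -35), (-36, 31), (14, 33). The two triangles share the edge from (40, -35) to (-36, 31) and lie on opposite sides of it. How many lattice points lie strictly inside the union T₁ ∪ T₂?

3774

The union is the simple quadrilateral with vertices (40, -35), (-44, -16), (-36, 31), (14, 33) in order.
Using the shoelace formula, 2A = |(40·(-16) − (-44)·(-35)) + ((-44)·31 − (-36)·(-16)) + ((-36)·33 − 14·31) + (14·(-35) − 40·33)| = 7552, so the area is 3776.
Summing gcd(|Δx|,|Δy|) over the edges gives the boundary count: gcd(84,19) + gcd(8,47) + gcd(50,2) + gcd(26,68) = 1+1+2+2 = 6.
By Pick's theorem I = A − B/2 + 1 = 3776 − 6/2 + 1 = 3774.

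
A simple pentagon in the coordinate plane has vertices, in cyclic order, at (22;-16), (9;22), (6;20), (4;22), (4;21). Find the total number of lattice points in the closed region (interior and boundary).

103

Using the shoelace formula, 2A = |[22·22 − 9·(-16)] + [9·20 − 6·22] + [6·22 − 4·20] + [4·21 − 4·22] + [4·(-16) − 22·21]| = 198, so the area is 99.
Summing gcd(|Δx|,|Δy|) over the edges gives the boundary count: gcd(13,38) + gcd(3,2) + gcd(2,2) + gcd(0,1) + gcd(18,37) = 1+1+2+1+1 = 6.
Pick's theorem gives I = A − B/2 + 1 = 99 − 6/2 + 1 = 97, so the closed region contains I + B = 97 + 6 = 103 lattice points.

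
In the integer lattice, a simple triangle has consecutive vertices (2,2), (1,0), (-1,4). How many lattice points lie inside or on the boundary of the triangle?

7

Using the shoelace formula, 2A = |[2·0 − 1·2] + [1·4 − (-1)·0] + [(-1)·2 − 2·4]| = 8, so the area is 4.
The number of boundary lattice points is Σ gcd(|Δx|,|Δy|) = gcd(1,2) + gcd(2,4) + gcd(3,2) = 1+2+1 = 4.
Pick's theorem gives I = A − B/2 + 1 = 4 − 4/2 + 1 = 3, so the closed region contains I + B = 3 + 4 = 7 lattice points.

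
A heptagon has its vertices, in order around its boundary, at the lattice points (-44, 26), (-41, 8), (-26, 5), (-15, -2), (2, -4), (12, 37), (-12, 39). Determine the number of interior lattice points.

1668

The shoelace formula gives twice the area as |((-44)·8 − (-41)·26) + ((-41)·5 − (-26)·8) + ((-26)·(-2) − (-15)·5) + ((-15)·(-4) − 2·(-2)) + (2·37 − 12·(-4)) + (12·39 − (-12)·37) + ((-12)·26 − (-44)·39)| = 3346, so the area is 1673.
Along each edge there are gcd(|Δx|,|Δy|)+1 lattice points, so counting each shared vertex once the boundary has gcd(3,18) + gcd(15,3) + gcd(11,7) + gcd(17,2) + gcd(10,41) + gcd(24,2) + gcd(32,13) = 3+3+1+1+1+2+1 = 12.
By Pick's theorem A = I + B/2 − 1, so I = 1673 − 12/2 + 1 = 1668.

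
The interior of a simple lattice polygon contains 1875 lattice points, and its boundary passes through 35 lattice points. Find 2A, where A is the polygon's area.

3783

Pick's theorem states A = I + B/2 − 1, so A = 1875 + 35/2 − 1 = 3783/2.
Hence 2A = 3783.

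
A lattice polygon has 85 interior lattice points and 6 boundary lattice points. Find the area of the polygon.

87

Pick's theorem states A = I + B/2 − 1, so A = 85 + 6/2 − 1 = 87.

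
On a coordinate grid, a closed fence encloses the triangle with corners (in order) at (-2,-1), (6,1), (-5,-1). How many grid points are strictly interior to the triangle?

Using the shoelace formula, 2A = |[(-2)·1 − 6·(-1)] + [6·(-1) − (-5)·1] + [(-5)·(-1) − (-2)·(-1)]| = 6, so the area is 3.
The number of boundary lattice points is Σ gcd(|Δx|,|Δy|) = gcd(8,2) + gcd(11,2) + gcd(3,0) = 2+1+3 = 6.
Pick's theorem gives I = A − B/2 + 1 = 3 − 6/2 + 1 = 1.

1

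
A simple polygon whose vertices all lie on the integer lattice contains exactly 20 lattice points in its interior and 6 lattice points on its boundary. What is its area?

22

By Pick's theorem, A = I + B/2 − 1 = 20 + 6/2 − 1 = 22.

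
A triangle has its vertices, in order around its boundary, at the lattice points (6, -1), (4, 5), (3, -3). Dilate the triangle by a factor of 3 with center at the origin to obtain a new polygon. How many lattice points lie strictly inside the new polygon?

94

Using the shoelace formula, 2A = |[6·5 − 4·(-1)] + [4·(-3) − 3·5] + [3·(-1) − 6·(-3)]| = 22, so the area is 11.
Summing gcd(|Δx|,|Δy|) over the edges gives the boundary count: gcd(2,6) + gcd(1,8) + gcd(3,2) = 2+1+1 = 4.
Scaling by 3 multiplies the area by 3² = 9 (so the new area is 99) and multiplies the boundary lattice-point count by 3, giving 12.
By Pick's theorem, the interior count of the dilated polygon is 99 − 12/2 + 1 = 94.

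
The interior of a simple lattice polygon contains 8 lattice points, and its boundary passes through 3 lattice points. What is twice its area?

17

By Pick's theorem, A = I + B/2 − 1 = 8 + 3/2 − 1 = 17/2.
Hence 2A = 17.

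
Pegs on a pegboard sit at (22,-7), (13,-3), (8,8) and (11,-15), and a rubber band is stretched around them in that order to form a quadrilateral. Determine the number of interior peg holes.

Using the shoelace formula, 2A = |(22·(-3) − 13·(-7)) + (13·8 − 8·(-3)) + (8·(-15) − 11·8) + (11·(-7) − 22·(-15))| = 198, so the area is 99.
The number of boundary lattice points is Σ gcd(|Δx|,|Δy|) = gcd(9,4) + gcd(5,11) + gcd(3,23) + gcd(11,8) = 1+1+1+1 = 4.
Pick's theorem gives I = A − B/2 + 1 = 99 − 4/2 + 1 = 98.

98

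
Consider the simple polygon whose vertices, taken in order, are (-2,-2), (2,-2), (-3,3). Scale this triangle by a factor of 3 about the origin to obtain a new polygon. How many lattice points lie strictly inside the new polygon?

76

Using the shoelace formula, 2A = |((-2)·(-2) − 2·(-2)) + (2·3 − (-3)·(-2)) + ((-3)·(-2) − (-2)·3)| = 20, so the area is 10.
The number of boundary lattice points is Σ gcd(|Δx|,|Δy|) = gcd(4,0) + gcd(5,5) + gcd(1,5) = 4+5+1 = 10.
Scaling by 3 multiplies the area by 3² = 9 (so the new area is 90) and multiplies the boundary lattice-point count by 3, giving 30.
By Pick's theorem, the interior count of the dilated polygon is 90 − 30/2 + 1 = 76.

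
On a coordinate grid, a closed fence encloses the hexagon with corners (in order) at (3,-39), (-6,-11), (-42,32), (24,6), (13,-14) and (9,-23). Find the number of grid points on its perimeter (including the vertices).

Along each edge there are gcd(|Δx|,|Δy|)+1 lattice points, so counting each shared vertex once the boundary has gcd(9,28) + gcd(36,43) + gcd(66,26) + gcd(11,20) + gcd(4,9) + gcd(6,16) = 1+1+2+1+1+2 = 8.

8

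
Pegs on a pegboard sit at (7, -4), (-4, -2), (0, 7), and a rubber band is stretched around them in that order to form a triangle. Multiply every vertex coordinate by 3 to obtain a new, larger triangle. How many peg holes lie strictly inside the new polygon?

Using the shoelace formula, 2A = |[7·(-2) − (-4)·(-4)] + [(-4)·7 − 0·(-2)] + [0·(-4) − 7·7]| = 107, so the area is 107/2.
Summing gcd(|Δx|,|Δy|) over the edges gives the boundary count: gcd(11,2) + gcd(4,9) + gcd(7,11) = 1+1+1 = 3.
Scaling by 3 multiplies the area by 3² = 9 (so the new area is 963/2) and multiplies the boundary lattice-point count by 3, giving 9.
By Pick's theorem, the interior count of the dilated polygon is 963/2 − 9/2 + 1 = 478.

478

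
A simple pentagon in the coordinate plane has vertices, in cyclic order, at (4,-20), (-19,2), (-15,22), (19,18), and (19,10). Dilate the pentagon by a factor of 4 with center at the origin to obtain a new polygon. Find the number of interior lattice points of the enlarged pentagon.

16101

By the shoelace formula, twice the signed area is |[4·2 − (-19)·(-20)] + [(-19)·22 − (-15)·2] + [(-15)·18 − 19·22] + [19·10 − 19·18] + [19·(-20) − 4·10]| = 2020, so the area is 1010.
The number of boundary lattice points is Σ gcd(|Δx|,|Δy|) = gcd(23,22) + gcd(4,20) + gcd(34,4) + gcd(0,8) + gcd(15,30) = 1+4+2+8+15 = 30.
Scaling by 4 multiplies the area by 4² = 16 (so the new area is 16160) and multiplies the boundary lattice-point count by 4, giving 120.
By Pick's theorem, the interior count of the dilated polygon is 16160 − 120/2 + 1 = 16101.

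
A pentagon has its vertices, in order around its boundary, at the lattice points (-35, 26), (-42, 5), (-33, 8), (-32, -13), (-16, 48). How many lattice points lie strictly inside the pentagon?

Using the shoelace formula, 2A = |[(-35)·5 − (-42)·26] + [(-42)·8 − (-33)·5] + [(-33)·(-13) − (-32)·8] + [(-32)·48 − (-16)·(-13)] + [(-16)·26 − (-35)·48]| = 951, so the area is 951/2.
Summing gcd(|Δx|,|Δy|) over the edges gives the boundary count: gcd(7,21) + gcd(9,3) + gcd(1,21) + gcd(16,61) + gcd(19,22) = 7+3+1+1+1 = 13.
By Pick's theorem A = I + B/2 − 1, so I = 951/2 − 13/2 + 1 = 470.

470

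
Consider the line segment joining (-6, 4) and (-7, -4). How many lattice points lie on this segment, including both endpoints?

The number of lattice points on a segment between lattice points is gcd(|Δx|,|Δy|) + 1 = gcd(1,8) + 1 = 1 + 1 = 2.

2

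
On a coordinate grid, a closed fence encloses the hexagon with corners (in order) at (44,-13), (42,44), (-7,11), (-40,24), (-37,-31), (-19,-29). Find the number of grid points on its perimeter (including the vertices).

Along each edge there are gcd(|Δx|,|Δy|)+1 lattice points, so counting each shared vertex once the boundary has gcd(2,57) + gcd(49,33) + gcd(33,13) + gcd(3,55) + gcd(18,2) + gcd(63,16) = 1+1+1+1+2+1 = 7.

7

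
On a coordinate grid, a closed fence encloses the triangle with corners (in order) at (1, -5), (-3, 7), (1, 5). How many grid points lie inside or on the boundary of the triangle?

29

By the shoelace formula, twice the signed area is |(1·7 − (-3)·(-5)) + ((-3)·5 − 1·7) + (1·(-5) − 1·5)| = 40, so the area is 20.
The number of boundary lattice points is Σ gcd(|Δx|,|Δy|) = gcd(4,12) + gcd(4,2) + gcd(0,10) = 4+2+10 = 16.
Pick's theorem gives I = A − B/2 + 1 = 20 − 16/2 + 1 = 13, so the closed region contains I + B = 13 + 16 = 29 lattice points.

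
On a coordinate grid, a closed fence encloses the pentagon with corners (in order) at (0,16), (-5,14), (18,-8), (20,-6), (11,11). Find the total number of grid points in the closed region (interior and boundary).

195

Using the shoelace formula, 2A = |(0·14 − (-5)·16) + ((-5)·(-8) − 18·14) + (18·(-6) − 20·(-8)) + (20·11 − 11·(-6)) + (11·16 − 0·11)| = 382, so the area is 191.
Summing gcd(|Δx|,|Δy|) over the edges gives the boundary count: gcd(5,2) + gcd(23,22) + gcd(2,2) + gcd(9,17) + gcd(11,5) = 1+1+2+1+1 = 6.
Pick's theorem gives I = A − B/2 + 1 = 191 − 6/2 + 1 = 189, so the closed region contains I + B = 189 + 6 = 195 lattice points.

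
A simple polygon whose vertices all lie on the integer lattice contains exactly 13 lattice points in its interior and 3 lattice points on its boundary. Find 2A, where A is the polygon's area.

By Pick's theorem, A = I + B/2 − 1 = 13 + 3/2 − 1 = 27/2.
Hence 2A = 27.

27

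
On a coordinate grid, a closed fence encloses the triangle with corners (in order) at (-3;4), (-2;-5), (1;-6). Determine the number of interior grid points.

12

The shoelace formula gives twice the area as |[(-3)·(-5) − (-2)·4] + [(-2)·(-6) − 1·(-5)] + [1·4 − (-3)·(-6)]| = 26, so the area is 13.
Summing gcd(|Δx|,|Δy|) over the edges gives the boundary count: gcd(1,9) + gcd(3,1) + gcd(4,10) = 1+1+2 = 4.
Pick's theorem gives I = A − B/2 + 1 = 13 − 4/2 + 1 = 12.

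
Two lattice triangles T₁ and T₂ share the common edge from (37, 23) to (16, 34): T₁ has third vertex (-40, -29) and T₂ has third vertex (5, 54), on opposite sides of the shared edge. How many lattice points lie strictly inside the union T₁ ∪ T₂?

The union is the simple quadrilateral with vertices (37, 23), (-40, -29), (16, 34), (5, 54) in order.
Using the shoelace formula, 2A = |(37·(-29) − (-40)·23) + ((-40)·34 − 16·(-29)) + (16·54 − 5·34) + (5·23 − 37·54)| = 2238, so the area is 1119.
Summing gcd(|Δx|,|Δy|) over the edges gives the boundary count: gcd(77,52) + gcd(56,63) + gcd(11,20) + gcd(32,31) = 1+7+1+1 = 10.
By Pick's theorem I = A − B/2 + 1 = 1119 − 10/2 + 1 = 1115.

1115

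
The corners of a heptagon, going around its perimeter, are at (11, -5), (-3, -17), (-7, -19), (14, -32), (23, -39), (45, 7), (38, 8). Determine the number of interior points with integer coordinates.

The shoelace formula gives twice the area as |[11·(-17) − (-3)·(-5)] + [(-3)·(-19) − (-7)·(-17)] + [(-7)·(-32) − 14·(-19)] + [14·(-39) − 23·(-32)] + [23·7 − 45·(-39)] + [45·8 − 38·7] + [38·(-5) − 11·8]| = 2148, so the area is 1074.
Summing gcd(|Δx|,|Δy|) over the edges gives the boundary count: gcd(14,12) + gcd(4,2) + gcd(21,13) + gcd(9,7) + gcd(22,46) + gcd(7,1) + gcd(27,13) = 2+2+1+1+2+1+1 = 10.
Pick's theorem gives I = A − B/2 + 1 = 1074 − 10/2 + 1 = 1070.

1070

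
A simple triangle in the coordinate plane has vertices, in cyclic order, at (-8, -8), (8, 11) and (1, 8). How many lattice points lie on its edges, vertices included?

3

The number of boundary lattice points is Σ gcd(|Δx|,|Δy|) = gcd(16,19) + gcd(7,3) + gcd(9,16) = 1+1+1 = 3.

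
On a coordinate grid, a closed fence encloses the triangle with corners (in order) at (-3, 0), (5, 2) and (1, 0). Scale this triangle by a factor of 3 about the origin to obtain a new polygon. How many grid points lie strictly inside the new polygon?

25

By the shoelace formula, twice the signed area is |[(-3)·2 − 5·0] + [5·0 − 1·2] + [1·0 − (-3)·0]| = 8, so the area is 4.
Summing gcd(|Δx|,|Δy|) over the edges gives the boundary count: gcd(8,2) + gcd(4,2) + gcd(4,0) = 2+2+4 = 8.
Scaling by 3 multiplies the area by 3² = 9 (so the new area is 36) and multiplies the boundary lattice-point count by 3, giving 24.
By Pick's theorem, the interior count of the dilated polygon is 36 − 24/2 + 1 = 25.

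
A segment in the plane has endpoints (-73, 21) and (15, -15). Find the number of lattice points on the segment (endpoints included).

5

The number of lattice points on a segment between lattice points is gcd(|Δx|,|Δy|) + 1 = gcd(88,36) + 1 = 4 + 1 = 5.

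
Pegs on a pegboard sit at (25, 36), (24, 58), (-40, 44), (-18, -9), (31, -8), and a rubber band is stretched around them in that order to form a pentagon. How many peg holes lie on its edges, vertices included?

The number of boundary lattice points is Σ gcd(|Δx|,|Δy|) = gcd(1,22) + gcd(64,14) + gcd(22,53) + gcd(49,1) + gcd(6,44) = 1+2+1+1+2 = 7.

7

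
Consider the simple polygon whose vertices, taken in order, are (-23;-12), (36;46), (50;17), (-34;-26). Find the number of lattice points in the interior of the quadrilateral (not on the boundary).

1612

Using the shoelace formula, 2A = |[(-23)·46 − 36·(-12)] + [36·17 − 50·46] + [50·(-26) − (-34)·17] + [(-34)·(-12) − (-23)·(-26)]| = 3226, so the area is 1613.
The number of boundary lattice points is Σ gcd(|Δx|,|Δy|) = gcd(59,58) + gcd(14,29) + gcd(84,43) + gcd(11,14) = 1+1+1+1 = 4.
By Pick's theorem A = I + B/2 − 1, so I = 1613 − 4/2 + 1 = 1612.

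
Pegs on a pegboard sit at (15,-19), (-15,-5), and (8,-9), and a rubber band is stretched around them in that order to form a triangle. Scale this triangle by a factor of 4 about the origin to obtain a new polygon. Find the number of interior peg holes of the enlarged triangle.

Using the shoelace formula, 2A = |(15·(-5) − (-15)·(-19)) + ((-15)·(-9) − 8·(-5)) + (8·(-19) − 15·(-9))| = 202, so the area is 101.
Along each edge there are gcd(|Δx|,|Δy|)+1 lattice points, so counting each shared vertex once the boundary has gcd(30,14) + gcd(23,4) + gcd(7,10) = 2+1+1 = 4.
Scaling by 4 multiplies the area by 4² = 16 (so the new area is 1616) and multiplies the boundary lattice-point count by 4, giving 16.
By Pick's theorem, the interior count of the dilated polygon is 1616 − 16/2 + 1 = 1609.

1609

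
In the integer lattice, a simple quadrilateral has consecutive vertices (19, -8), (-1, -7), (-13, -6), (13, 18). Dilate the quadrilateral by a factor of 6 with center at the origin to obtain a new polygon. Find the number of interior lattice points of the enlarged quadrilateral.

14887

By the shoelace formula, twice the signed area is |[19·(-7) − (-1)·(-8)] + [(-1)·(-6) − (-13)·(-7)] + [(-13)·18 − 13·(-6)] + [13·(-8) − 19·18]| = 828, so the area is 414.
The number of boundary lattice points is Σ gcd(|Δx|,|Δy|) = gcd(20,1) + gcd(12,1) + gcd(26,24) + gcd(6,26) = 1+1+2+2 = 6.
Scaling by 6 multiplies the area by 6² = 36 (so the new area is 14904) and multiplies the boundary lattice-point count by 6, giving 36.
By Pick's theorem, the interior count of the dilated polygon is 14904 − 36/2 + 1 = 14887.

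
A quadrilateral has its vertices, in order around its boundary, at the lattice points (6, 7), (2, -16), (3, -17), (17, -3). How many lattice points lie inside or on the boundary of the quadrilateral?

The shoelace formula gives twice the area as |(6·(-16) − 2·7) + (2·(-17) − 3·(-16)) + (3·(-3) − 17·(-17)) + (17·7 − 6·(-3))| = 321, so the area is 321/2.
Along each edge there are gcd(|Δx|,|Δy|)+1 lattice points, so counting each shared vertex once the boundary has gcd(4,23) + gcd(1,1) + gcd(14,14) + gcd(11,10) = 1+1+14+1 = 17.
Pick's theorem gives I = A − B/2 + 1 = 321/2 − 17/2 + 1 = 153, so the closed region contains I + B = 153 + 17 = 170 lattice points.

170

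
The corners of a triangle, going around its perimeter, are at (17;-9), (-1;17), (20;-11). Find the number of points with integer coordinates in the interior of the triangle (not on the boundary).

17

Using the shoelace formula, 2A = |(17·17 − (-1)·(-9)) + ((-1)·(-11) − 20·17) + (20·(-9) − 17·(-11))| = 42, so the area is 21.
Summing gcd(|Δx|,|Δy|) over the edges gives the boundary count: gcd(18,26) + gcd(21,28) + gcd(3,2) = 2+7+1 = 10.
By Pick's theorem A = I + B/2 − 1, so I = 21 − 10/2 + 1 = 17.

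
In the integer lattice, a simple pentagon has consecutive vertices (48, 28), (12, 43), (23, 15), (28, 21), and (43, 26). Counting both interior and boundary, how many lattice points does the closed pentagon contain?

The shoelace formula gives twice the area as |[48·43 − 12·28] + [12·15 − 23·43] + [23·21 − 28·15] + [28·26 − 43·21] + [43·28 − 48·26]| = 763, so the area is 381.5.
The number of boundary lattice points is Σ gcd(|Δx|,|Δy|) = gcd(36,15) + gcd(11,28) + gcd(5,6) + gcd(15,5) + gcd(5,2) = 3+1+1+5+1 = 11.
Pick's theorem gives I = A − B/2 + 1 = 381.5 − 11/2 + 1 = 377, so the closed region contains I + B = 377 + 11 = 388 lattice points.

388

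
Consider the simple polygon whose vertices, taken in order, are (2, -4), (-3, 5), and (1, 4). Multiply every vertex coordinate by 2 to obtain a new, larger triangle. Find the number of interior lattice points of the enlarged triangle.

By the shoelace formula, twice the signed area is |[2·5 − (-3)·(-4)] + [(-3)·4 − 1·5] + [1·(-4) − 2·4]| = 31, so the area is 15.5.
Along each edge there are gcd(|Δx|,|Δy|)+1 lattice points, so counting each shared vertex once the boundary has gcd(5,9) + gcd(4,1) + gcd(1,8) = 1+1+1 = 3.
Scaling by 2 multiplies the area by 2² = 4 (so the new area is 62) and multiplies the boundary lattice-point count by 2, giving 6.
By Pick's theorem, the interior count of the dilated polygon is 62 − 6/2 + 1 = 60.

60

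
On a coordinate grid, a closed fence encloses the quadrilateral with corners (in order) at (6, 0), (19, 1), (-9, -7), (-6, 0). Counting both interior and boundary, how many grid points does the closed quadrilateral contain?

The shoelace formula gives twice the area as |[6·1 − 19·0] + [19·(-7) − (-9)·1] + [(-9)·0 − (-6)·(-7)] + [(-6)·0 − 6·0]| = 160, so the area is 80.
Along each edge there are gcd(|Δx|,|Δy|)+1 lattice points, so counting each shared vertex once the boundary has gcd(13,1) + gcd(28,8) + gcd(3,7) + gcd(12,0) = 1+4+1+12 = 18.
Pick's theorem gives I = A − B/2 + 1 = 80 − 18/2 + 1 = 72, so the closed region contains I + B = 72 + 18 = 90 lattice points.

90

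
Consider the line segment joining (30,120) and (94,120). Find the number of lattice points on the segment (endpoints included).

65

The number of lattice points on a segment between lattice points is gcd(|Δx|,|Δy|) + 1 = gcd(64,0) + 1 = 64 + 1 = 65.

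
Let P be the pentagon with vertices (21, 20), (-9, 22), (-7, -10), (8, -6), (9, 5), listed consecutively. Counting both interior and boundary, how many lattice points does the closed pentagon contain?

Using the shoelace formula, 2A = |(21·22 − (-9)·20) + ((-9)·(-10) − (-7)·22) + ((-7)·(-6) − 8·(-10)) + (8·5 − 9·(-6)) + (9·20 − 21·5)| = 1177, so the area is 1177/2.
The number of boundary lattice points is Σ gcd(|Δx|,|Δy|) = gcd(30,2) + gcd(2,32) + gcd(15,4) + gcd(1,11) + gcd(12,15) = 2+2+1+1+3 = 9.
Pick's theorem gives I = A − B/2 + 1 = 1177/2 − 9/2 + 1 = 585, so the closed region contains I + B = 585 + 9 = 594 lattice points.

594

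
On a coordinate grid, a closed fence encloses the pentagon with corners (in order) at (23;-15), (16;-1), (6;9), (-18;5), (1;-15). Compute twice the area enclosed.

1154

The shoelace formula gives twice the area as |(23·(-1) − 16·(-15)) + (16·9 − 6·(-1)) + (6·5 − (-18)·9) + ((-18)·(-15) − 1·5) + (1·(-15) − 23·(-15))| = 1154, so the area is 577.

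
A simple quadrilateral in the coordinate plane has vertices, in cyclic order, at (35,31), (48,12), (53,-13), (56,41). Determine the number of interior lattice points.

Using the shoelace formula, 2A = |(35·12 − 48·31) + (48·(-13) − 53·12) + (53·41 − 56·(-13)) + (56·31 − 35·41)| = 874, so the area is 437.
The number of boundary lattice points is Σ gcd(|Δx|,|Δy|) = gcd(13,19) + gcd(5,25) + gcd(3,54) + gcd(21,10) = 1+5+3+1 = 10.
By Pick's theorem A = I + B/2 − 1, so I = 437 − 10/2 + 1 = 433.

433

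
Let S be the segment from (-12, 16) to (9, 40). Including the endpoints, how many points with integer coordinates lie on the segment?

The number of lattice points on a segment between lattice points is gcd(|Δx|,|Δy|) + 1 = gcd(21,24) + 1 = 3 + 1 = 4.

4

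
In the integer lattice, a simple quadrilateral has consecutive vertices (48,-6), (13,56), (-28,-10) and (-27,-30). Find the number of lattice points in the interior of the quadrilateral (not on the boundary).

Using the shoelace formula, 2A = |[48·56 − 13·(-6)] + [13·(-10) − (-28)·56] + [(-28)·(-30) − (-27)·(-10)] + [(-27)·(-6) − 48·(-30)]| = 6376, so the area is 3188.
Along each edge there are gcd(|Δx|,|Δy|)+1 lattice points, so counting each shared vertex once the boundary has gcd(35,62) + gcd(41,66) + gcd(1,20) + gcd(75,24) = 1+1+1+3 = 6.
By Pick's theorem A = I + B/2 − 1, so I = 3188 − 6/2 + 1 = 3186.

3186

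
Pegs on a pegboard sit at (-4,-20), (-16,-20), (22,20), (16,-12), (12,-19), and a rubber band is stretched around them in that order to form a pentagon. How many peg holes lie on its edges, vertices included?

The number of boundary lattice points is Σ gcd(|Δx|,|Δy|) = gcd(12,0) + gcd(38,40) + gcd(6,32) + gcd(4,7) + gcd(16,1) = 12+2+2+1+1 = 18.

18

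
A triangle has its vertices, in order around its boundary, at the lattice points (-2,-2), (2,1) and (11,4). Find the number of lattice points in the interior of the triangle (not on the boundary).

Using the shoelace formula, 2A = |[(-2)·1 − 2·(-2)] + [2·4 − 11·1] + [11·(-2) − (-2)·4]| = 15, so the area is 15/2.
The number of boundary lattice points is Σ gcd(|Δx|,|Δy|) = gcd(4,3) + gcd(9,3) + gcd(13,6) = 1+3+1 = 5.
By Pick's theorem A = I + B/2 − 1, so I = 15/2 − 5/2 + 1 = 6.

6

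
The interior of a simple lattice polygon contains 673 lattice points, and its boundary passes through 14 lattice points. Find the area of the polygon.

679

Pick's theorem states A = I + B/2 − 1, so A = 673 + 14/2 − 1 = 679.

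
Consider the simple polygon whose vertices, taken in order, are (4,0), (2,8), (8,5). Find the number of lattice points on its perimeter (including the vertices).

Summing gcd(|Δx|,|Δy|) over the edges gives the boundary count: gcd(2,8) + gcd(6,3) + gcd(4,5) = 2+3+1 = 6.

6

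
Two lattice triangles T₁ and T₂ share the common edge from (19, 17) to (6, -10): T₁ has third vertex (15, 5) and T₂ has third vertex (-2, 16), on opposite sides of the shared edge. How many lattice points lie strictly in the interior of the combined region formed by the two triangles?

297

The union is the simple quadrilateral with vertices (19, 17), (15, 5), (6, -10), (-2, 16) in order.
The shoelace formula gives twice the area as |(19·5 − 15·17) + (15·(-10) − 6·5) + (6·16 − (-2)·(-10)) + ((-2)·17 − 19·16)| = 602, so the area is 301.
Along each edge there are gcd(|Δx|,|Δy|)+1 lattice points, so counting each shared vertex once the boundary has gcd(4,12) + gcd(9,15) + gcd(8,26) + gcd(21,1) = 4+3+2+1 = 10.
By Pick's theorem I = A − B/2 + 1 = 301 − 10/2 + 1 = 297.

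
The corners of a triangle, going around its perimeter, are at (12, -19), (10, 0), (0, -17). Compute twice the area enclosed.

224

The shoelace formula gives twice the area as |(12·0 − 10·(-19)) + (10·(-17) − 0·0) + (0·(-19) − 12·(-17))| = 224, so the area is 112.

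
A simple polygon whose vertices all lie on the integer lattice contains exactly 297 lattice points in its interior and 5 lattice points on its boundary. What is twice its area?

By Pick's theorem, A = I + B/2 − 1 = 297 + 5/2 − 1 = 597/2.
Hence 2A = 597.

597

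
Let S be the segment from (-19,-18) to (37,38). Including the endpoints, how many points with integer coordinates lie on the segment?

The number of lattice points on a segment between lattice points is gcd(|Δx|,|Δy|) + 1 = gcd(56,56) + 1 = 56 + 1 = 57.

57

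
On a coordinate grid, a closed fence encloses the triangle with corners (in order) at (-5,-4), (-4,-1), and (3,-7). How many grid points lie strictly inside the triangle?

13

Using the shoelace formula, 2A = |[(-5)·(-1) − (-4)·(-4)] + [(-4)·(-7) − 3·(-1)] + [3·(-4) − (-5)·(-7)]| = 27, so the area is 27/2.
Summing gcd(|Δx|,|Δy|) over the edges gives the boundary count: gcd(1,3) + gcd(7,6) + gcd(8,3) = 1+1+1 = 3.
By Pick's theorem A = I + B/2 − 1, so I = 27/2 − 3/2 + 1 = 13.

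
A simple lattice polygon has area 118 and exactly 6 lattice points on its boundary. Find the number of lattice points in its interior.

116

Pick's theorem A = I + B/2 − 1 rearranges to I = A − B/2 + 1 = 118 − 6/2 + 1 = 116.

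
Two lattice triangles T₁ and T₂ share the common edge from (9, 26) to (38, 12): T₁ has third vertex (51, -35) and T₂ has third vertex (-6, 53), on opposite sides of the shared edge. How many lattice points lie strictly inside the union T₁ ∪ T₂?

The union is the simple quadrilateral with vertices (9, 26), (51, -35), (38, 12), (-6, 53) in order.
Using the shoelace formula, 2A = |(9·(-35) − 51·26) + (51·12 − 38·(-35)) + (38·53 − (-6)·12) + ((-6)·26 − 9·53)| = 1754, so the area is 877.
Along each edge there are gcd(|Δx|,|Δy|)+1 lattice points, so counting each shared vertex once the boundary has gcd(42,61) + gcd(13,47) + gcd(44,41) + gcd(15,27) = 1+1+1+3 = 6.
By Pick's theorem I = A − B/2 + 1 = 877 − 6/2 + 1 = 875.

875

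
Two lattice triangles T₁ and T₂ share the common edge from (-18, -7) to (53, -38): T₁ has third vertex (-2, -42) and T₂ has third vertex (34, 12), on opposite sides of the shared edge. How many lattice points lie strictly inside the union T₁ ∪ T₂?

2474

The union is the simple quadrilateral with vertices (-18, -7), (-2, -42), (53, -38), (34, 12) in order.
Using the shoelace formula, 2A = |((-18)·(-42) − (-2)·(-7)) + ((-2)·(-38) − 53·(-42)) + (53·12 − 34·(-38)) + (34·(-7) − (-18)·12)| = 4950, so the area is 2475.
Summing gcd(|Δx|,|Δy|) over the edges gives the boundary count: gcd(16,35) + gcd(55,4) + gcd(19,50) + gcd(52,19) = 1+1+1+1 = 4.
By Pick's theorem I = A − B/2 + 1 = 2475 − 4/2 + 1 = 2474.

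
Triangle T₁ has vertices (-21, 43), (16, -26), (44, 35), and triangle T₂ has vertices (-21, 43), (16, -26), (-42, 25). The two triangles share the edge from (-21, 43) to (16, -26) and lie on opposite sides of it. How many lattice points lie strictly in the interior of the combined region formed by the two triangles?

The union is the simple quadrilateral with vertices (-21, 43), (44, 35), (16, -26), (-42, 25) in order.
Using the shoelace formula, 2A = |[(-21)·35 − 44·43] + [44·(-26) − 16·35] + [16·25 − (-42)·(-26)] + [(-42)·43 − (-21)·25]| = 6304, so the area is 3152.
Along each edge there are gcd(|Δx|,|Δy|)+1 lattice points, so counting each shared vertex once the boundary has gcd(65,8) + gcd(28,61) + gcd(58,51) + gcd(21,18) = 1+1+1+3 = 6.
By Pick's theorem I = A − B/2 + 1 = 3152 − 6/2 + 1 = 3150.

3150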